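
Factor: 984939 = 3^1* 569^1*577^1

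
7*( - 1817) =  - 12719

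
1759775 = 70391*25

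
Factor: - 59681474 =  - 2^1* 29840737^1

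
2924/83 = 35  +  19/83 = 35.23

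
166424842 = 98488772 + 67936070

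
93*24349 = 2264457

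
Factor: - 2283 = - 3^1*761^1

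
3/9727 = 3/9727 = 0.00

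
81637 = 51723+29914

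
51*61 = 3111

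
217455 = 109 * 1995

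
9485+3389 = 12874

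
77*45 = 3465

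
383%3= 2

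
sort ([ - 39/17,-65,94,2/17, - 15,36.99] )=[ - 65, - 15,-39/17,2/17,36.99,94] 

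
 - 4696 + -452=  - 5148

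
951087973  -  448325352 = 502762621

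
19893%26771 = 19893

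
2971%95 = 26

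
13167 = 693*19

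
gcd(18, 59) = 1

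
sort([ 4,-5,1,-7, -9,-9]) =[ - 9 , - 9, - 7,  -  5,1,4] 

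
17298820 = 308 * 56165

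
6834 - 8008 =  - 1174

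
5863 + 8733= 14596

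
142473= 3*47491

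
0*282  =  0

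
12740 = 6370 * 2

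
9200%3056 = 32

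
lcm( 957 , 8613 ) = 8613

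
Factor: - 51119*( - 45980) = 2^2*5^1 * 11^2*17^1 * 19^1*31^1 * 97^1 = 2350451620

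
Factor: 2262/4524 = 2^( - 1 ) = 1/2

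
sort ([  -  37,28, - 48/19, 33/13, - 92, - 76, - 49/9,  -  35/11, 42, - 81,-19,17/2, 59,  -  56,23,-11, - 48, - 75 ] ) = [-92, -81, -76,- 75, - 56,  -  48,  -  37, - 19, - 11, - 49/9, - 35/11, - 48/19 , 33/13, 17/2,23,28,42, 59]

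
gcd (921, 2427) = 3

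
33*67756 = 2235948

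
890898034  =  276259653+614638381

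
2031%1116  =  915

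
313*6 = 1878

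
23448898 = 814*28807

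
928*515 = 477920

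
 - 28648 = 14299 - 42947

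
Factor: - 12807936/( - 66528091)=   2^8*3^3*7^( - 1 )*17^1*53^(-1)*109^1*179321^(-1 )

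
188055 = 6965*27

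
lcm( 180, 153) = 3060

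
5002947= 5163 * 969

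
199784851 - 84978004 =114806847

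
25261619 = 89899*281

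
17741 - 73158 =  - 55417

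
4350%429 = 60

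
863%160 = 63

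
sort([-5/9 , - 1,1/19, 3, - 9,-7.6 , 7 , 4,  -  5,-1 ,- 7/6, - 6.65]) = [ - 9, - 7.6, - 6.65, - 5,-7/6, - 1, - 1, - 5/9,1/19,  3,4, 7 ] 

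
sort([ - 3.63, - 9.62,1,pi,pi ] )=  [-9.62, - 3.63,1,pi,pi]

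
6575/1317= 6575/1317=4.99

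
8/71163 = 8/71163=0.00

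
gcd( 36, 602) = 2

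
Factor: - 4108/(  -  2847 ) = 316/219 = 2^2*3^( - 1)*73^ ( - 1 ) * 79^1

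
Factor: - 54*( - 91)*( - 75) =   -  368550=- 2^1*3^4 * 5^2 * 7^1 * 13^1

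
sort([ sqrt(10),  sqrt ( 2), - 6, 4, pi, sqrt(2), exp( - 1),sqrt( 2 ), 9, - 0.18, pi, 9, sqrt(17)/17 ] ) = [ - 6, - 0.18, sqrt (17 ) /17,exp( - 1),sqrt( 2),  sqrt( 2), sqrt(2),pi,pi, sqrt(10), 4, 9 , 9 ] 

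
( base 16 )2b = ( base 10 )43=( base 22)1l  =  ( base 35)18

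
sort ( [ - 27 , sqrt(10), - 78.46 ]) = [ - 78.46, - 27 , sqrt(10 )]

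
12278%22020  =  12278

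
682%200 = 82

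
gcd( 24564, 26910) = 138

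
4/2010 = 2/1005 = 0.00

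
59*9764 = 576076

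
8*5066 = 40528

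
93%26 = 15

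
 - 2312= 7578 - 9890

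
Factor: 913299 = 3^1*304433^1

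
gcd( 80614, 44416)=2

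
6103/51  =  119 + 2/3=119.67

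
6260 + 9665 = 15925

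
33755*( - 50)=-1687750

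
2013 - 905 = 1108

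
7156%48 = 4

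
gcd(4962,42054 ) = 6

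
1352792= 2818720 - 1465928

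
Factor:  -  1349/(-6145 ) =5^( - 1)*19^1*71^1 * 1229^(  -  1) 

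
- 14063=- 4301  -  9762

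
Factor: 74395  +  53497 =2^2*31973^1 = 127892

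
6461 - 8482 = -2021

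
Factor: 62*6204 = 2^3*3^1*11^1*31^1*47^1 = 384648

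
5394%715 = 389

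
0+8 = 8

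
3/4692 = 1/1564 = 0.00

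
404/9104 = 101/2276 = 0.04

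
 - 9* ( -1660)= 14940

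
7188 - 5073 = 2115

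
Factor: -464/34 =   -  232/17 =- 2^3*17^ (-1)*29^1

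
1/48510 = 1/48510 = 0.00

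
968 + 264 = 1232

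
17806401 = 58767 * 303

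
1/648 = 1/648=0.00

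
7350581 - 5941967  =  1408614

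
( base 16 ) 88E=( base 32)24E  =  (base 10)2190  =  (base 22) 4BC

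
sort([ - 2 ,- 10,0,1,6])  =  [ - 10 , - 2,0, 1,  6] 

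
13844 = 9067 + 4777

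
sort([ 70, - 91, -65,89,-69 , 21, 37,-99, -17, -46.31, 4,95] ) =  [-99, - 91, - 69, - 65,-46.31 , - 17,4,21,37,  70,  89,95 ] 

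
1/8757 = 1/8757 = 0.00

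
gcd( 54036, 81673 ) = 1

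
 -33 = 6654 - 6687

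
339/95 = 3 + 54/95 = 3.57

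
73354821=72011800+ 1343021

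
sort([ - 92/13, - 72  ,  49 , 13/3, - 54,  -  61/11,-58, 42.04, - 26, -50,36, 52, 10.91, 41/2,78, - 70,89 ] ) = [ - 72, - 70, - 58, - 54, - 50, - 26 , - 92/13,-61/11,13/3, 10.91, 41/2,36,  42.04,  49 , 52,78,89 ] 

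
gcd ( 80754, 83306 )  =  2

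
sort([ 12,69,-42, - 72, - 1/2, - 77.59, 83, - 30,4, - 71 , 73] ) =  [ - 77.59,-72, - 71, - 42, - 30 ,  -  1/2, 4,12,  69,73, 83] 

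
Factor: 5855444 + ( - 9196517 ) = -3^1*311^1*3581^1 = -3341073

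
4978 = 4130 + 848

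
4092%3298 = 794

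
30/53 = 30/53 = 0.57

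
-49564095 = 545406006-594970101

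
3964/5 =792 + 4/5 = 792.80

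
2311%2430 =2311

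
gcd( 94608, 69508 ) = 4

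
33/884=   33/884 = 0.04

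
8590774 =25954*331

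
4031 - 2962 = 1069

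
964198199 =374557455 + 589640744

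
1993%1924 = 69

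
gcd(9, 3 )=3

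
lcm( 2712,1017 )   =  8136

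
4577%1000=577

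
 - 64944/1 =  - 64944 = -64944.00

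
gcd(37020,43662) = 6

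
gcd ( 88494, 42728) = 98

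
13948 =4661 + 9287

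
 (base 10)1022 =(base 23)1LA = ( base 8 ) 1776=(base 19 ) 2ff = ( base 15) 482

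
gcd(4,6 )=2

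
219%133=86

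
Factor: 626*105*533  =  2^1*3^1*5^1*7^1*13^1 * 41^1*313^1 = 35034090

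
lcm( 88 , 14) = 616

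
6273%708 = 609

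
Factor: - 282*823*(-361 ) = 83783046 = 2^1*3^1*19^2  *  47^1*823^1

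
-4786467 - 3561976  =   - 8348443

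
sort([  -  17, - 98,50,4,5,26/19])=[- 98,  -  17,26/19,4, 5,50]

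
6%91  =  6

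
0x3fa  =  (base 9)1351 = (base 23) 1L6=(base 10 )1018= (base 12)70A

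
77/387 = 77/387 = 0.20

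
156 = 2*78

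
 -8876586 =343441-9220027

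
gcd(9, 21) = 3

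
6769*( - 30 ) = - 203070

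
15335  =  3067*5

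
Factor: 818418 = 2^1*3^1*136403^1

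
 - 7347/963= - 2449/321 = - 7.63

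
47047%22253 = 2541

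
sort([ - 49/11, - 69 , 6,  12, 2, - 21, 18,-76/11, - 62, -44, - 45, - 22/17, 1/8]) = [ - 69, - 62,-45, - 44, - 21, - 76/11, - 49/11, - 22/17, 1/8,2,6,  12, 18]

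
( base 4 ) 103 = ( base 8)23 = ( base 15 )14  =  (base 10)19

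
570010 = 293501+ 276509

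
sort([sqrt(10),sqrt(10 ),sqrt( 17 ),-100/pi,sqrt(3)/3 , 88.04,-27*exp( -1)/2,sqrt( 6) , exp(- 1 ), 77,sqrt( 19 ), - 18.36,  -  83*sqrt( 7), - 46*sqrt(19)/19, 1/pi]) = [ - 83*sqrt( 7),  -  100/pi, -18.36, - 46*sqrt( 19)/19, - 27 * exp( - 1 )/2, 1/pi , exp( - 1), sqrt( 3)/3, sqrt( 6), sqrt(10) , sqrt( 10) , sqrt( 17 ),sqrt (19), 77,88.04 ]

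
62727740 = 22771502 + 39956238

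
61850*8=494800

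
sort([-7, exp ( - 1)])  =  [ - 7, exp( - 1)]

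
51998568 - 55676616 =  - 3678048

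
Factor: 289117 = 131^1*2207^1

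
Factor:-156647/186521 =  - 409^1*487^ (-1) = -409/487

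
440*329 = 144760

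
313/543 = 313/543 = 0.58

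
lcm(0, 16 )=0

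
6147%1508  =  115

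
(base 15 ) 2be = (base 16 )275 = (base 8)1165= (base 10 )629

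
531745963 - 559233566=-27487603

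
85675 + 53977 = 139652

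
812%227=131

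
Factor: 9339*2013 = 18799407 = 3^2*11^2*61^1*283^1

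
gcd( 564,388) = 4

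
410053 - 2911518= -2501465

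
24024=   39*616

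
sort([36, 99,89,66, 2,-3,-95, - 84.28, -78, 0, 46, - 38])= [- 95,  -  84.28,-78, - 38, - 3, 0, 2, 36, 46, 66 , 89,99]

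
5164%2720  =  2444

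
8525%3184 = 2157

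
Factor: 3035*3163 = 9599705 = 5^1*607^1 * 3163^1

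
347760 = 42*8280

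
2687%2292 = 395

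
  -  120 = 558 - 678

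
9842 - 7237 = 2605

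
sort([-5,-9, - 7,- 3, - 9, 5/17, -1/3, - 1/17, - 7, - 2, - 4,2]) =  [ - 9, - 9,-7, - 7, - 5, - 4, - 3, - 2,  -  1/3, - 1/17,5/17,2]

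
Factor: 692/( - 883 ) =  - 2^2*173^1*883^(  -  1 )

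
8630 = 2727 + 5903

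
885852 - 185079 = 700773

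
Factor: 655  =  5^1 * 131^1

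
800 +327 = 1127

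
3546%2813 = 733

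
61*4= 244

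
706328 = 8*88291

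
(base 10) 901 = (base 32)S5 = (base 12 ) 631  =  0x385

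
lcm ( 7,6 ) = 42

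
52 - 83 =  - 31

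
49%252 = 49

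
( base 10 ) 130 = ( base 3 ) 11211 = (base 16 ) 82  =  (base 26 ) 50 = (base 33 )3v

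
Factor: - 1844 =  - 2^2 * 461^1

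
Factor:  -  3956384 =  - 2^5*123637^1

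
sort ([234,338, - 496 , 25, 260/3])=[ - 496,25, 260/3,234, 338 ]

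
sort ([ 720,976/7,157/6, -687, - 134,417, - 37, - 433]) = [ - 687 , - 433, - 134 , - 37,157/6,976/7 , 417,720]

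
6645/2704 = 6645/2704  =  2.46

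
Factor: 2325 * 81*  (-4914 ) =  - 2^1*3^8*5^2*7^1*13^1*31^1 = -925429050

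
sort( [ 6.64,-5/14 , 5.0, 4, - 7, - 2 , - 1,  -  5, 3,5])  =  [ - 7, - 5, - 2,-1,-5/14,3 , 4, 5.0, 5,  6.64] 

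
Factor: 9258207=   3^1*7^2*62981^1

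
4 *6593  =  26372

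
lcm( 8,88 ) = 88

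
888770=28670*31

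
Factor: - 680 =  - 2^3*5^1 *17^1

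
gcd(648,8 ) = 8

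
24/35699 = 24/35699 = 0.00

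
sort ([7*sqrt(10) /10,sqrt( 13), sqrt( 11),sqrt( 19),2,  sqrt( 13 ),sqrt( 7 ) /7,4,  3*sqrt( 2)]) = [sqrt(7 ) /7,2,7*sqrt( 10)/10, sqrt( 11),sqrt( 13 ),sqrt( 13), 4,3*sqrt(2),sqrt( 19) ] 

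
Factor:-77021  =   -7^1*11003^1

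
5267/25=210 + 17/25  =  210.68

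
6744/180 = 37 + 7/15 = 37.47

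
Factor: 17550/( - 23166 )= -25/33 = - 3^( - 1)*5^2*11^( - 1)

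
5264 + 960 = 6224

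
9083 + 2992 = 12075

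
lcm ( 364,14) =364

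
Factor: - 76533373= -7^1*10933339^1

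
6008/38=3004/19 = 158.11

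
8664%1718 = 74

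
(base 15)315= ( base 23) 175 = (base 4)22313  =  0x2B7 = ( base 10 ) 695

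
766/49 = 15+31/49 = 15.63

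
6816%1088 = 288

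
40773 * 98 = 3995754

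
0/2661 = 0=0.00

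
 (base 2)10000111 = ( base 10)135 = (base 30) 4f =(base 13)a5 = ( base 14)99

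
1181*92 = 108652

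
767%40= 7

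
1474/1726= 737/863 = 0.85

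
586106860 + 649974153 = 1236081013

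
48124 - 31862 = 16262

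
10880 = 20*544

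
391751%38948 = 2271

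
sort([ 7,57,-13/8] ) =[-13/8 , 7,57 ]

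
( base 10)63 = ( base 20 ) 33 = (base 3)2100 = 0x3F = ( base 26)2B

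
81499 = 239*341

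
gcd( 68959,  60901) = 1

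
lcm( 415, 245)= 20335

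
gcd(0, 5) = 5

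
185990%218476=185990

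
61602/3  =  20534 = 20534.00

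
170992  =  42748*4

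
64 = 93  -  29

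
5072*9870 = 50060640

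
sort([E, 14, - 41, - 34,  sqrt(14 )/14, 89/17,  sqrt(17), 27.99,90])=[ - 41,-34, sqrt(14 )/14, E, sqrt(  17), 89/17, 14, 27.99,90]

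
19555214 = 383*51058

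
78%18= 6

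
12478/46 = 271 + 6/23= 271.26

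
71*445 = 31595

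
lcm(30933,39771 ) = 278397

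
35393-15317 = 20076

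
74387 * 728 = 54153736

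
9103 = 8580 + 523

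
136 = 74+62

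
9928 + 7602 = 17530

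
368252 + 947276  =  1315528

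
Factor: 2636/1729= 2^2*7^( - 1) * 13^( - 1)*19^( - 1 )*659^1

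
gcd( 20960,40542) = 2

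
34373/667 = 51  +  356/667 = 51.53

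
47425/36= 1317+13/36 =1317.36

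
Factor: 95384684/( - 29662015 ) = - 2^2*5^( - 1) * 67^1*355913^1*5932403^( - 1 )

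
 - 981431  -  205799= - 1187230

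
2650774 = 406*6529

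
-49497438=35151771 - 84649209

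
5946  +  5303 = 11249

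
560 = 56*10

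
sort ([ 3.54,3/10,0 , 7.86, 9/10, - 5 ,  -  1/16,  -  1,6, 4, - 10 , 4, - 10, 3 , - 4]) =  [ - 10, - 10,- 5, -4, - 1,  -  1/16,0, 3/10, 9/10, 3,3.54, 4, 4,6, 7.86 ]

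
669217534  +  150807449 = 820024983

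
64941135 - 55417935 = 9523200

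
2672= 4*668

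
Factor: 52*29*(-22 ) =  - 2^3*11^1 *13^1*29^1 = -33176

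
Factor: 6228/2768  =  9/4=2^( - 2)*3^2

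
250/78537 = 250/78537  =  0.00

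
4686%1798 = 1090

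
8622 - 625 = 7997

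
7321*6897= 50492937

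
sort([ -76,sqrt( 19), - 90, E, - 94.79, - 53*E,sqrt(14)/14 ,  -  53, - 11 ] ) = [ - 53*E, - 94.79, - 90, - 76, - 53, - 11,sqrt( 14) /14, E,sqrt(19)] 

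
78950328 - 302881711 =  - 223931383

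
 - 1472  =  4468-5940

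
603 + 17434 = 18037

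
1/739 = 1/739=0.00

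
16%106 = 16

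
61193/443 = 138 + 59/443 = 138.13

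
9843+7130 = 16973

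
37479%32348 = 5131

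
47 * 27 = 1269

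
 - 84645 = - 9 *9405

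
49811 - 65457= -15646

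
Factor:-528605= - 5^1*7^1*11^1*1373^1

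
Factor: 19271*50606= 975228226 = 2^1*7^1*2753^1*25303^1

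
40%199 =40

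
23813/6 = 3968 + 5/6  =  3968.83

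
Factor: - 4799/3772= -2^ (-2)*23^( - 1)*41^( - 1 )*4799^1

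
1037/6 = 1037/6  =  172.83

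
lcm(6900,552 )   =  13800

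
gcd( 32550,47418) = 42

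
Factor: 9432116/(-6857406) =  - 2^1*3^( - 3) * 23^1*102523^1*126989^ ( - 1) = -4716058/3428703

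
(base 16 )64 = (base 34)2W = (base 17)5F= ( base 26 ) 3M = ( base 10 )100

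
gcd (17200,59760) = 80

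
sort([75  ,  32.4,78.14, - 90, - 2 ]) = [-90 , - 2, 32.4, 75,78.14]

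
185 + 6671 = 6856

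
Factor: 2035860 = 2^2 * 3^1*5^1*33931^1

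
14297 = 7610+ 6687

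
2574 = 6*429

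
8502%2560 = 822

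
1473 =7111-5638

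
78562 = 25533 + 53029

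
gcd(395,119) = 1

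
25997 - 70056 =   -  44059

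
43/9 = 4 + 7/9 = 4.78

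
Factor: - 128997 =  - 3^2*11^1*1303^1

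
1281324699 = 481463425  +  799861274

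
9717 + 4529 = 14246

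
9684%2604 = 1872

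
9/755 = 9/755 = 0.01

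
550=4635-4085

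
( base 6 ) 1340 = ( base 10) 348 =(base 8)534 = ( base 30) bi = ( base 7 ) 1005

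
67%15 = 7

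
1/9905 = 1/9905= 0.00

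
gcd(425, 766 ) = 1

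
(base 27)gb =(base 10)443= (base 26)h1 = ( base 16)1bb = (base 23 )j6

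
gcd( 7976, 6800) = 8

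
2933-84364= - 81431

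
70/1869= 10/267 = 0.04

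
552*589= 325128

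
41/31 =1 + 10/31 = 1.32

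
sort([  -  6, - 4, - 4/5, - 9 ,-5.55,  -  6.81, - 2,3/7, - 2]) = [- 9,-6.81, - 6,-5.55, - 4, - 2, - 2, - 4/5,3/7]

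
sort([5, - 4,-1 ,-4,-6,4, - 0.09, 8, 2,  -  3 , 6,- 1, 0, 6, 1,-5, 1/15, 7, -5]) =[  -  6,-5, - 5,-4, - 4,-3, - 1,-1, - 0.09, 0 , 1/15,  1, 2,4, 5, 6,6,7,8]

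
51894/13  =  3991 + 11/13 =3991.85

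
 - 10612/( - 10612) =1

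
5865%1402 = 257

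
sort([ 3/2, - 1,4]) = [ - 1, 3/2,4 ] 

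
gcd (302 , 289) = 1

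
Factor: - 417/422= - 2^ ( - 1)*3^1*139^1 *211^( - 1 )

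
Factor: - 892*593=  - 528956 = - 2^2*223^1* 593^1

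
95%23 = 3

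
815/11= 74 + 1/11 = 74.09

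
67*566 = 37922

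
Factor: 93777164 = 2^2*13^1*23^1* 89^1*881^1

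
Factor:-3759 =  - 3^1*7^1*179^1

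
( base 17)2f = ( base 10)49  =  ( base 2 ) 110001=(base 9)54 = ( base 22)25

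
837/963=93/107= 0.87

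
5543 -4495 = 1048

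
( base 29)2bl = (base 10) 2022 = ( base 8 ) 3746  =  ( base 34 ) 1pg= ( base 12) 1206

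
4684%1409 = 457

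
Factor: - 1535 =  - 5^1*307^1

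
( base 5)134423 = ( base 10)5613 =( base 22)BD3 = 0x15ED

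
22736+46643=69379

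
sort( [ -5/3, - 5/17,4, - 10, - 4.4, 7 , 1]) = [ - 10, - 4.4,  -  5/3, - 5/17,1, 4 , 7]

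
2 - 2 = 0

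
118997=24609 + 94388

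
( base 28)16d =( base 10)965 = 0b1111000101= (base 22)1LJ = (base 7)2546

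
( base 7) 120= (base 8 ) 77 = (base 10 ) 63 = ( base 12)53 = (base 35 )1S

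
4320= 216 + 4104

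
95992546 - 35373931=60618615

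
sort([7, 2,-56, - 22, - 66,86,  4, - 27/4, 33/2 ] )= [ - 66, - 56, - 22, - 27/4, 2,4, 7, 33/2  ,  86]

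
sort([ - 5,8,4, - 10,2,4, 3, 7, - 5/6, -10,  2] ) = [ - 10,-10, - 5,  -  5/6, 2, 2, 3,4,4 , 7,8] 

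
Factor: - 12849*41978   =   - 539375322 =- 2^1*3^1 * 139^1*151^1 *4283^1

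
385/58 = 385/58 = 6.64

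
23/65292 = 23/65292 = 0.00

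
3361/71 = 47 + 24/71 = 47.34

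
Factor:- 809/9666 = -2^( - 1) * 3^( - 3)*179^(-1 )*809^1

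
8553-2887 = 5666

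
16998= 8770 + 8228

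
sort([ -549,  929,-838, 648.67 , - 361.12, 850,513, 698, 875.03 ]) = [ - 838, - 549, - 361.12, 513, 648.67,698,  850,875.03, 929]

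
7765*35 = 271775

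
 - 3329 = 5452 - 8781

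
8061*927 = 7472547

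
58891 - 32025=26866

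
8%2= 0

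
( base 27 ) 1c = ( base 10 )39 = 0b100111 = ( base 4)213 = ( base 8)47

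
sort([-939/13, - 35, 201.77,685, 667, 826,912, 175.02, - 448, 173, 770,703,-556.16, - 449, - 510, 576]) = [ - 556.16, - 510,-449, - 448,-939/13, - 35, 173, 175.02,201.77, 576,667 , 685, 703, 770 , 826,912] 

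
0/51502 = 0 = 0.00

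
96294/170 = 48147/85 = 566.44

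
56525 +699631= 756156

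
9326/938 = 9 + 442/469 = 9.94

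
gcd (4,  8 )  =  4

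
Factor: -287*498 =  - 2^1*3^1*7^1*41^1*83^1=- 142926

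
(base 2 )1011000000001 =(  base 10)5633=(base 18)h6h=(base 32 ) 5g1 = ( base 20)e1d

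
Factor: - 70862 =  - 2^1*11^1*3221^1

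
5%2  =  1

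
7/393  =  7/393  =  0.02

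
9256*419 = 3878264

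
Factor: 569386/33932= 2^(-1) * 17^( - 1 )*29^1 * 499^( - 1) * 9817^1 =284693/16966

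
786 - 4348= - 3562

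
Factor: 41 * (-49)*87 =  - 174783 = -3^1*7^2*29^1 * 41^1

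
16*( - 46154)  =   - 738464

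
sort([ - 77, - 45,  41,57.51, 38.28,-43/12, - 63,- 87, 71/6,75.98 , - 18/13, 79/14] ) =[ - 87, - 77, - 63, - 45, - 43/12,-18/13,79/14,71/6,38.28,41,57.51,75.98]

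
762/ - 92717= - 762/92717 = - 0.01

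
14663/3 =4887 + 2/3 = 4887.67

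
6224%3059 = 106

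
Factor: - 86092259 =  - 11^1  *7826569^1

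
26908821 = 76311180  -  49402359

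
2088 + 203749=205837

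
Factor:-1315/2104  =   - 5/8 =- 2^(-3)* 5^1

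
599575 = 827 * 725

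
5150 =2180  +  2970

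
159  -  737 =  - 578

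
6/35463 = 2/11821 = 0.00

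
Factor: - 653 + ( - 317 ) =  - 970 = - 2^1*5^1 *97^1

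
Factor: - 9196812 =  -2^2*3^2* 255467^1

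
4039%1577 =885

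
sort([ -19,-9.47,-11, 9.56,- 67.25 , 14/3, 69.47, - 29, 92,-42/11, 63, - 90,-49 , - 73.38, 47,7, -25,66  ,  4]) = [ - 90,  -  73.38,- 67.25, - 49,-29, - 25,-19, - 11 ,-9.47,-42/11,4, 14/3, 7, 9.56,47, 63,  66,  69.47, 92 ]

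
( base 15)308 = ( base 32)lb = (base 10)683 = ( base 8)1253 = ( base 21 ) 1bb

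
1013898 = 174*5827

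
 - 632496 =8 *( - 79062) 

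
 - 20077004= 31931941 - 52008945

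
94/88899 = 94/88899 = 0.00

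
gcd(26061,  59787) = 1533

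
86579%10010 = 6499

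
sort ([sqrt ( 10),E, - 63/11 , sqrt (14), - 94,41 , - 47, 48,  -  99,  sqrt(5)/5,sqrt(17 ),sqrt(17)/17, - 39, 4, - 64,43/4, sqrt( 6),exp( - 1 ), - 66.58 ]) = [ - 99, - 94, - 66.58, - 64,-47, - 39, - 63/11,sqrt( 17)/17, exp ( - 1), sqrt( 5)/5,  sqrt( 6 ), E,sqrt (10) , sqrt(14),4, sqrt(17),43/4,41,48]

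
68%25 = 18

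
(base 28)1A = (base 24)1e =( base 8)46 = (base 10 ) 38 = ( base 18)22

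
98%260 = 98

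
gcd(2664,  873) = 9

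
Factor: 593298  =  2^1*3^3*10987^1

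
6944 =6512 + 432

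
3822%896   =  238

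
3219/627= 5  +  28/209=5.13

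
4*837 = 3348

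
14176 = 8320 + 5856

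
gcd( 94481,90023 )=1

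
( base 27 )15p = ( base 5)12024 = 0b1101111001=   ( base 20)249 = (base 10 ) 889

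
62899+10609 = 73508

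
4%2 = 0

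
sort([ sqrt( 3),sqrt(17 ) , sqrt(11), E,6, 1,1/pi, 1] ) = [1/pi , 1, 1, sqrt( 3 ), E,sqrt(11), sqrt( 17),6] 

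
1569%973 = 596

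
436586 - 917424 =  - 480838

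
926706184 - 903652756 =23053428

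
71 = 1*71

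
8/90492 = 2/22623 =0.00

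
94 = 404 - 310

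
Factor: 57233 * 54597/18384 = 2^( - 4) *11^3*43^1 *383^( - 1)*18199^1   =  1041583367/6128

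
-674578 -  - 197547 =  - 477031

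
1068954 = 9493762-8424808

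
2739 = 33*83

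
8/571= 8/571= 0.01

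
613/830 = 613/830 = 0.74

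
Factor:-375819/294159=-17^1*31^(- 1)*3163^( - 1)*7369^1  =  - 125273/98053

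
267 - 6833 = -6566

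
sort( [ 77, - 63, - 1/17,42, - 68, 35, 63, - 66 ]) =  [ - 68, - 66, - 63, - 1/17,35, 42,63,77]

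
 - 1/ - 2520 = 1/2520 = 0.00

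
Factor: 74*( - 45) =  - 3330 = - 2^1*3^2*5^1 *37^1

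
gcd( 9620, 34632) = 1924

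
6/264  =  1/44 =0.02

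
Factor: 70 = 2^1*5^1*7^1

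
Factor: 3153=3^1*1051^1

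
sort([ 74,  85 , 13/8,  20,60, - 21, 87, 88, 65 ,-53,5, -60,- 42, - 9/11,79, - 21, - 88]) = [ - 88, - 60, - 53, - 42, - 21,  -  21, - 9/11, 13/8, 5, 20,60, 65,74,  79, 85, 87,88]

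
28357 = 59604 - 31247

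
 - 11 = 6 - 17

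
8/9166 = 4/4583 = 0.00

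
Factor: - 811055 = - 5^1*7^1*23173^1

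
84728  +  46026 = 130754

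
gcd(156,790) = 2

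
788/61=12 + 56/61 = 12.92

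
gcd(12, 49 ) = 1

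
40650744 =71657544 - 31006800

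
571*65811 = 37578081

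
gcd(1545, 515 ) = 515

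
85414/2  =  42707 = 42707.00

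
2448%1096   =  256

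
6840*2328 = 15923520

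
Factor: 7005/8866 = 2^ ( - 1)*3^1*5^1*11^( -1)*13^( - 1) * 31^( - 1 )*467^1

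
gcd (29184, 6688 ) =608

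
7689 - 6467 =1222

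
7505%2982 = 1541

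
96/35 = 2+26/35 = 2.74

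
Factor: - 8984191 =-23^1 * 47^1 * 8311^1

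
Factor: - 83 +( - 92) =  - 175= -5^2*7^1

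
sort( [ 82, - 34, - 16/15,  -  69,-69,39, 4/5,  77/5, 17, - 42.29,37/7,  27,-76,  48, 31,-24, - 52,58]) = [ - 76, - 69,-69, - 52, - 42.29,  -  34,-24, - 16/15, 4/5, 37/7, 77/5, 17,27, 31, 39 , 48, 58, 82 ] 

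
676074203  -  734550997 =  - 58476794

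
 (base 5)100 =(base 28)p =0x19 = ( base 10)25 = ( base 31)P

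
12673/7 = 12673/7 = 1810.43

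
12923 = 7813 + 5110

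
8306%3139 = 2028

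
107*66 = 7062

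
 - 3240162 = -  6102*531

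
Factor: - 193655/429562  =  -55/122 = - 2^( - 1)*5^1*11^1*61^ ( - 1 ) 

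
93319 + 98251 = 191570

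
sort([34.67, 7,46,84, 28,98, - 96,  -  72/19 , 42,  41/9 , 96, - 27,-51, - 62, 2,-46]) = [ - 96, - 62, - 51, - 46, - 27, - 72/19, 2, 41/9, 7,28 , 34.67,42,46 , 84,  96,98]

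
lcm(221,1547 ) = 1547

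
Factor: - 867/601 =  - 3^1*17^2 * 601^( - 1) 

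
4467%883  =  52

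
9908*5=49540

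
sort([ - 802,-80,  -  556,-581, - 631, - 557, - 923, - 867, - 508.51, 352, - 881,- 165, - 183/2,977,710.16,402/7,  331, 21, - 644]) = [ - 923,-881, - 867, - 802, - 644, - 631, - 581, - 557, - 556, - 508.51,- 165,-183/2, - 80,21,402/7, 331,352,710.16,977]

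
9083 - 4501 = 4582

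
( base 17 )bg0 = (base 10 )3451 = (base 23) 6c1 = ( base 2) 110101111011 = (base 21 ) 7H7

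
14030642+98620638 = 112651280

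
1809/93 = 603/31  =  19.45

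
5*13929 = 69645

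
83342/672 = 5953/48 = 124.02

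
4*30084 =120336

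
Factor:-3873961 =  - 7^1*13^1 * 42571^1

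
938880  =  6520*144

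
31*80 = 2480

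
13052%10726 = 2326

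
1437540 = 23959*60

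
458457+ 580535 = 1038992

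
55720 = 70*796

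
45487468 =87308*521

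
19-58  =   -39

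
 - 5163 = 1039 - 6202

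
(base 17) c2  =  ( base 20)a6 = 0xce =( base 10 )206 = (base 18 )b8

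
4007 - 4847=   -  840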